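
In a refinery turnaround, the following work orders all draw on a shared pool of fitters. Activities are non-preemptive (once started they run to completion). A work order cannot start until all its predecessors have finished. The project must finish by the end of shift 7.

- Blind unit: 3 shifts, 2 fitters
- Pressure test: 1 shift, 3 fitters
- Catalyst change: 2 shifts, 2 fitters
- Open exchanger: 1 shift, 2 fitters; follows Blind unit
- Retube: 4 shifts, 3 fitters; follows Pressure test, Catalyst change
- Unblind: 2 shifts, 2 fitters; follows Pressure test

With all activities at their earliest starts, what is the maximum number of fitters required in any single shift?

7

Early-start schedule: Blind unit@1, Pressure test@1, Catalyst change@1, Open exchanger@4, Retube@3, Unblind@2.
Load per shift: shift 1: 7, shift 2: 6, shift 3: 7, shift 4: 5, shift 5: 3, shift 6: 3, shift 7: 0.
Peak is 7.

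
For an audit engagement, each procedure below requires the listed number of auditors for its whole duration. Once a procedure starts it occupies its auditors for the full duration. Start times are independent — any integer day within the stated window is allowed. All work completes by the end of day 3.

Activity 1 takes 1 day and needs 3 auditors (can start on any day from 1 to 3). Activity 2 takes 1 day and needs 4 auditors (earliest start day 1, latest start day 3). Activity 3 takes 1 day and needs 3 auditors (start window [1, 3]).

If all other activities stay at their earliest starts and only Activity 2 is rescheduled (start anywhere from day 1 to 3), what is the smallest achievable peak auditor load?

6

Activity 2@1: d1:10  d2:0  d3:0 → peak 10
Activity 2@2: d1:6  d2:4  d3:0 → peak 6
Activity 2@3: d1:6  d2:0  d3:4 → peak 6
Best is Activity 2@2, peak 6.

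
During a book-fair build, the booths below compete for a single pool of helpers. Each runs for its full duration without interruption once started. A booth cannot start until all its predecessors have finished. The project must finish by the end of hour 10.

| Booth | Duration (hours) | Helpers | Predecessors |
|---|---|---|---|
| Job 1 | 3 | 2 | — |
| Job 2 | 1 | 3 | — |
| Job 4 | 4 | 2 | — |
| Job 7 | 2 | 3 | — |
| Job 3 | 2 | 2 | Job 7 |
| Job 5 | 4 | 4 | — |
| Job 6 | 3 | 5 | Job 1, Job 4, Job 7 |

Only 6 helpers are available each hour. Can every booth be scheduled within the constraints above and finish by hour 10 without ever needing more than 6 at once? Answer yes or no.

The minimum achievable peak is 7; 6 < 7, so no feasible schedule stays within the cap.

no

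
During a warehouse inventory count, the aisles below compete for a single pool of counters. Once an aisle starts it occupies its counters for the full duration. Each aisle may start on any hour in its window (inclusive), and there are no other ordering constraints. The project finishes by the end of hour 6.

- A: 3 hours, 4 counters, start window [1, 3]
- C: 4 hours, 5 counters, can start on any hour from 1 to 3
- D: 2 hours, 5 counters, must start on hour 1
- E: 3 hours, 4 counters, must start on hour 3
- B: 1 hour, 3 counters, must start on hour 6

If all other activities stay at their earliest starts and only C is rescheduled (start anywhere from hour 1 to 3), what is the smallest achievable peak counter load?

13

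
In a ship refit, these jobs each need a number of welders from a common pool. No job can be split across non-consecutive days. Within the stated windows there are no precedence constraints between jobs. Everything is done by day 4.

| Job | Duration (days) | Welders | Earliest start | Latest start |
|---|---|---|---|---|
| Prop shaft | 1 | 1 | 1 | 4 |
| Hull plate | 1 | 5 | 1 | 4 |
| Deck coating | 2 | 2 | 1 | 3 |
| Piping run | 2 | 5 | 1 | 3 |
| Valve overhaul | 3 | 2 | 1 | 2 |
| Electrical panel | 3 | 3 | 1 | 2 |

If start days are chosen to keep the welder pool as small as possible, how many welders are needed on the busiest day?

10

Early-start (Prop shaft@1, Hull plate@1, Deck coating@1, Piping run@1, Valve overhaul@1, Electrical panel@1) gives peak 18: d1:18  d2:12  d3:5  d4:0.
Shift Piping run→3, Electrical panel→2.
Schedule Prop shaft@1, Hull plate@1, Deck coating@1, Piping run@3, Valve overhaul@1, Electrical panel@2: d1:10  d2:7  d3:10  d4:8 — peak 10.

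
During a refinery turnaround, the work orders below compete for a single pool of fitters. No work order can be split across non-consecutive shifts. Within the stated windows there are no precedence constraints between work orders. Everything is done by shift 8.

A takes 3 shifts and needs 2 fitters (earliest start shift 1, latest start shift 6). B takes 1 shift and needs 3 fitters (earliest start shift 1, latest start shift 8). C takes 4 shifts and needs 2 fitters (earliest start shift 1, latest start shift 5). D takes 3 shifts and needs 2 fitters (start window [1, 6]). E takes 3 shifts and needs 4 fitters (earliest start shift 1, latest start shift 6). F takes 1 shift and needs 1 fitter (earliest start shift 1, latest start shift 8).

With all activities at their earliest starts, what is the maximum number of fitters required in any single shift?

Early-start schedule: A@1, B@1, C@1, D@1, E@1, F@1.
Load per shift: shift 1: 14, shift 2: 10, shift 3: 10, shift 4: 2, shift 5: 0, shift 6: 0, shift 7: 0, shift 8: 0.
Peak is 14.

14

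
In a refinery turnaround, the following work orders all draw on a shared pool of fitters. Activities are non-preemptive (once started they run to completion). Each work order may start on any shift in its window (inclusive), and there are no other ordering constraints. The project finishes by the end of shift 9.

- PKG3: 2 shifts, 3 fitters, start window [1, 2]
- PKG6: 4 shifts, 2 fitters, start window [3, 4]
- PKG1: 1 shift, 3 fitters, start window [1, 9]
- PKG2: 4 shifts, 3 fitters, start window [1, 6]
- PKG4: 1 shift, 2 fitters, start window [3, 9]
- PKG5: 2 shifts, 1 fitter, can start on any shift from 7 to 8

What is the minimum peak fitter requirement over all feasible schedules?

Early-start (PKG3@1, PKG6@3, PKG1@1, PKG2@1, PKG4@3, PKG5@7) gives peak 9: s1:9  s2:6  s3:7  s4:5  s5:2  s6:2  s7:1  s8:1  s9:0.
Shift PKG1→3, PKG2→4, PKG4→7, PKG5→8.
Schedule PKG3@1, PKG6@3, PKG1@3, PKG2@4, PKG4@7, PKG5@8: s1:3  s2:3  s3:5  s4:5  s5:5  s6:5  s7:5  s8:1  s9:1 — peak 5.

5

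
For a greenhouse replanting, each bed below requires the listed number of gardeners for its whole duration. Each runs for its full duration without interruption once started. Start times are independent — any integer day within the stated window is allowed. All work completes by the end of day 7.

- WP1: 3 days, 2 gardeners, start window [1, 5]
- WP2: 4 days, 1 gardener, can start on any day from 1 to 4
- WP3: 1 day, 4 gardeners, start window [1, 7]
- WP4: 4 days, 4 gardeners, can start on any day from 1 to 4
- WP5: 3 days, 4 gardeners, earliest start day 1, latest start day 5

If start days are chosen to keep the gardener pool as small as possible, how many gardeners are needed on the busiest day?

8

Early-start (WP1@1, WP2@1, WP3@1, WP4@1, WP5@1) gives peak 15: d1:15  d2:11  d3:11  d4:5  d5:0  d6:0  d7:0.
Shift WP4→2, WP5→5.
Schedule WP1@1, WP2@1, WP3@1, WP4@2, WP5@5: d1:7  d2:7  d3:7  d4:5  d5:8  d6:4  d7:4 — peak 8.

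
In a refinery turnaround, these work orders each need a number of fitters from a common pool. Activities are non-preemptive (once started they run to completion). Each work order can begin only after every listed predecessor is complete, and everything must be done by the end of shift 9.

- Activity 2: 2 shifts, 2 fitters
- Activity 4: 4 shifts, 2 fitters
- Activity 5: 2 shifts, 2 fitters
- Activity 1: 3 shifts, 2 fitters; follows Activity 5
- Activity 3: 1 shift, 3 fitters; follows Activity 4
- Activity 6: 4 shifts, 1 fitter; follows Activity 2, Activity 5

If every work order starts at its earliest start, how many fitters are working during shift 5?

6

At early start, shift 5 has: Activity 1, Activity 3, Activity 6.
Demand: 2 + 3 + 1 = 6.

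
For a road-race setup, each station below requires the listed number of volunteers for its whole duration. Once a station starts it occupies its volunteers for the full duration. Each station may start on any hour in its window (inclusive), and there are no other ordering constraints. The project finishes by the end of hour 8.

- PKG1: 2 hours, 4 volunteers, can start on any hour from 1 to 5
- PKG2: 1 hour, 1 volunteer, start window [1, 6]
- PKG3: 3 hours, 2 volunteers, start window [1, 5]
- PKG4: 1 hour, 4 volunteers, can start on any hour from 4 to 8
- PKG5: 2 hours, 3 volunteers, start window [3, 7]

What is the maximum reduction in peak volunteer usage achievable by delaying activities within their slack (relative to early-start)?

3

Early-start peak: h1:7  h2:6  h3:5  h4:7  h5:0  h6:0  h7:0  h8:0 ⇒ 7.
Leveled (PKG1@1, PKG2@3, PKG3@3, PKG4@6, PKG5@7): h1:4  h2:4  h3:3  h4:2  h5:2  h6:4  h7:3  h8:3 ⇒ 4.
Reduction 7 − 4 = 3.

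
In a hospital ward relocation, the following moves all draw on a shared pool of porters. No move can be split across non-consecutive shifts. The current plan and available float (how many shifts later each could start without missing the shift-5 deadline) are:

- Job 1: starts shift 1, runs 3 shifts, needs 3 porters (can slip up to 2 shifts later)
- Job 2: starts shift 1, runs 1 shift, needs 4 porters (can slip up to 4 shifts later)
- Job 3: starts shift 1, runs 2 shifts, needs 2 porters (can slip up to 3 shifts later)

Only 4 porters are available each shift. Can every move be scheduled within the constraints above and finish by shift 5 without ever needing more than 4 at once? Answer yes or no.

The minimum achievable peak is 5; 4 < 5, so no feasible schedule stays within the cap.

no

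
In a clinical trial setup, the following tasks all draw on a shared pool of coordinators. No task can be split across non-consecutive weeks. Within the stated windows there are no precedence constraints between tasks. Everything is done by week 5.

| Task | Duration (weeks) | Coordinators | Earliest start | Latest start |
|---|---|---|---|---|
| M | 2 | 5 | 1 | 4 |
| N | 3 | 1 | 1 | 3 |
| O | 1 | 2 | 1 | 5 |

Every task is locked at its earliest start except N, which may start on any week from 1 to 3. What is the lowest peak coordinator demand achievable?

N@1: w1:8  w2:6  w3:1  w4:0  w5:0 → peak 8
N@2: w1:7  w2:6  w3:1  w4:1  w5:0 → peak 7
N@3: w1:7  w2:5  w3:1  w4:1  w5:1 → peak 7
Best is N@2, peak 7.

7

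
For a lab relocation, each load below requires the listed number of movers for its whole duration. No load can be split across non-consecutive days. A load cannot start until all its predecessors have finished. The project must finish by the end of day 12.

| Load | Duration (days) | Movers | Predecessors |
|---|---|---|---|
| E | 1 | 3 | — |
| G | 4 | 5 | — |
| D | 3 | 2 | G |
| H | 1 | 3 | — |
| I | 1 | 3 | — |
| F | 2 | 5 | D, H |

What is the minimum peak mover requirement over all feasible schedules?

5

Early-start (E@1, G@1, D@5, H@1, I@1, F@8) gives peak 14: d1:14  d2:5  d3:5  d4:5  d5:2  d6:2  d7:2  d8:5  d9:5  d10:0  d11:0  d12:0.
Shift G→2, D→6, H→6, I→7, F→9.
Schedule E@1, G@2, D@6, H@6, I@7, F@9: d1:3  d2:5  d3:5  d4:5  d5:5  d6:5  d7:5  d8:2  d9:5  d10:5  d11:0  d12:0 — peak 5.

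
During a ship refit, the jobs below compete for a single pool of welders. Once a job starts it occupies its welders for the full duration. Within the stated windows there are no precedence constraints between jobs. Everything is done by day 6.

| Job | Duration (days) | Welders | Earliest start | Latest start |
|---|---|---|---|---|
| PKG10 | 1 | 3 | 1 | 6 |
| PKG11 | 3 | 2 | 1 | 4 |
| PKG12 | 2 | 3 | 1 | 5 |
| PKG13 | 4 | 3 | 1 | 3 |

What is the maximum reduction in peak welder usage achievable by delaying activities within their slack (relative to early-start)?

5

Early-start peak: d1:11  d2:8  d3:5  d4:3  d5:0  d6:0 ⇒ 11.
Leveled (PKG10@1, PKG11@1, PKG12@4, PKG13@2): d1:5  d2:5  d3:5  d4:6  d5:6  d6:0 ⇒ 6.
Reduction 11 − 6 = 5.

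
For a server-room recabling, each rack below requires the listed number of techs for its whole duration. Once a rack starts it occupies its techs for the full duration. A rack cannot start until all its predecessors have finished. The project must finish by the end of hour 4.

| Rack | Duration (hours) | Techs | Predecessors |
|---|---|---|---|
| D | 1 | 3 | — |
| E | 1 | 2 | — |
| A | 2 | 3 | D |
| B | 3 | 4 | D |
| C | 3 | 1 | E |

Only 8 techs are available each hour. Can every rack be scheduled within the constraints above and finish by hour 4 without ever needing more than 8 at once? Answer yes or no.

Schedule D@1, E@1, A@2, B@2, C@2: h1:5  h2:8  h3:8  h4:5 — peak 8 ≤ 8.

yes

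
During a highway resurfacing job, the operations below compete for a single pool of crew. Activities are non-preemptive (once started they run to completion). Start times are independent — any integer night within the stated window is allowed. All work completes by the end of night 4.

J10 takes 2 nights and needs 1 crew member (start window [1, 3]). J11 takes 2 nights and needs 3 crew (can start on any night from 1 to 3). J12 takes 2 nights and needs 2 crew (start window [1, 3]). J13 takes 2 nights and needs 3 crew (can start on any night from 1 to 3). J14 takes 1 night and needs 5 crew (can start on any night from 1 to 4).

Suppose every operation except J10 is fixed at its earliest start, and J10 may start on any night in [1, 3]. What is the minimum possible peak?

J10@1: n1:14  n2:9  n3:0  n4:0 → peak 14
J10@2: n1:13  n2:9  n3:1  n4:0 → peak 13
J10@3: n1:13  n2:8  n3:1  n4:1 → peak 13
Best is J10@2, peak 13.

13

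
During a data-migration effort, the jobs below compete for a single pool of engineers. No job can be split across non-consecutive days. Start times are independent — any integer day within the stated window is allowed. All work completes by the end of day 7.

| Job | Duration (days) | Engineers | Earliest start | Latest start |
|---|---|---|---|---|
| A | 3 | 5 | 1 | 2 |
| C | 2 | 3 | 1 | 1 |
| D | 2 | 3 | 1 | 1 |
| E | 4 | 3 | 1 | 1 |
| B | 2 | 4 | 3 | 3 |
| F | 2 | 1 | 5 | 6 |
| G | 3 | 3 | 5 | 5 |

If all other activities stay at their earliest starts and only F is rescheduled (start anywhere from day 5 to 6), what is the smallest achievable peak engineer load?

14

F@5: d1:14  d2:14  d3:12  d4:7  d5:4  d6:4  d7:3 → peak 14
F@6: d1:14  d2:14  d3:12  d4:7  d5:3  d6:4  d7:4 → peak 14
Best is F@5, peak 14.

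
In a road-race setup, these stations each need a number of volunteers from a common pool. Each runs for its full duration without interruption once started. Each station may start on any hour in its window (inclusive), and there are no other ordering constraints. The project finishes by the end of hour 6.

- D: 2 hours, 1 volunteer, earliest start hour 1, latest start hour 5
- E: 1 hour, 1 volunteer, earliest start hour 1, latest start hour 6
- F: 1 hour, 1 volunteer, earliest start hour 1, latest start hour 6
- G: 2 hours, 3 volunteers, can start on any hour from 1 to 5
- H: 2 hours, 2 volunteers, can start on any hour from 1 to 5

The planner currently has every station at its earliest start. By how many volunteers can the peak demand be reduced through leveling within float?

Early-start peak: h1:8  h2:6  h3:0  h4:0  h5:0  h6:0 ⇒ 8.
Leveled (D@1, E@1, F@1, G@3, H@5): h1:3  h2:1  h3:3  h4:3  h5:2  h6:2 ⇒ 3.
Reduction 8 − 3 = 5.

5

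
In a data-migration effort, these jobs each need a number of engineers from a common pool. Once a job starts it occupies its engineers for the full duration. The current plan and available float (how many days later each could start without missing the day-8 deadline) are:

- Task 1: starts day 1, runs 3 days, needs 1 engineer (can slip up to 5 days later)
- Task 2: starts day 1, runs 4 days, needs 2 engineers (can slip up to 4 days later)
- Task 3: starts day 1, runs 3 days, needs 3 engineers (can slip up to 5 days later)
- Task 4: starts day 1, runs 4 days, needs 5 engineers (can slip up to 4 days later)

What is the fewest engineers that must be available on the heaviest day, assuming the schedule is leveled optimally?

Early-start (Task 1@1, Task 2@1, Task 3@1, Task 4@1) gives peak 11: d1:11  d2:11  d3:11  d4:7  d5:0  d6:0  d7:0  d8:0.
Shift Task 4→5.
Schedule Task 1@1, Task 2@1, Task 3@1, Task 4@5: d1:6  d2:6  d3:6  d4:2  d5:5  d6:5  d7:5  d8:5 — peak 6.

6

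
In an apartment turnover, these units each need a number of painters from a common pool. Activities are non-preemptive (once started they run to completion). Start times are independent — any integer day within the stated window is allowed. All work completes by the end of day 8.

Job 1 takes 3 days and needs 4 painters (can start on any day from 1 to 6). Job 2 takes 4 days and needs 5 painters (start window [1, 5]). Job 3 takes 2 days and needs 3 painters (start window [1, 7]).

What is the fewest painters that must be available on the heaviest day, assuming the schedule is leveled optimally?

7

Early-start (Job 1@1, Job 2@1, Job 3@1) gives peak 12: d1:12  d2:12  d3:9  d4:5  d5:0  d6:0  d7:0  d8:0.
Shift Job 2→4.
Schedule Job 1@1, Job 2@4, Job 3@1: d1:7  d2:7  d3:4  d4:5  d5:5  d6:5  d7:5  d8:0 — peak 7.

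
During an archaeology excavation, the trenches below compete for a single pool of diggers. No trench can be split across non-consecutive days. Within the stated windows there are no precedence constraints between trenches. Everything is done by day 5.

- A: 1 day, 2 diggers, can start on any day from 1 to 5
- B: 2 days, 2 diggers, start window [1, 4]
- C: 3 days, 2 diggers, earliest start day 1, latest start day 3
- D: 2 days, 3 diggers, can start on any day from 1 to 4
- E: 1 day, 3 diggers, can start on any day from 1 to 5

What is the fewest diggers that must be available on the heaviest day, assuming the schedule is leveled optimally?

Early-start (A@1, B@1, C@1, D@1, E@1) gives peak 12: d1:12  d2:7  d3:2  d4:0  d5:0.
Shift C→2, D→3, E→5.
Schedule A@1, B@1, C@2, D@3, E@5: d1:4  d2:4  d3:5  d4:5  d5:3 — peak 5.
Total digger-days = 21 over 5 days ⇒ peak ≥ ⌈21/5⌉ = 5, so 5 is optimal.

5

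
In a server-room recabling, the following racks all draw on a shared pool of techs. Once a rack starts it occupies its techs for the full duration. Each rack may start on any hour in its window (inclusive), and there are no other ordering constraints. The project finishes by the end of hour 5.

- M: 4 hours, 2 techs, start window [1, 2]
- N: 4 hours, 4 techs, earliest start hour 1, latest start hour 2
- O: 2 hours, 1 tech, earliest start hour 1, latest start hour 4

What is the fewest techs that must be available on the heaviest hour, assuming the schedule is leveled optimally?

7

Schedule M@1, N@1, O@1: h1:7  h2:7  h3:6  h4:6  h5:0 — peak 7.
No arrangement of the 16 feasible schedules does better.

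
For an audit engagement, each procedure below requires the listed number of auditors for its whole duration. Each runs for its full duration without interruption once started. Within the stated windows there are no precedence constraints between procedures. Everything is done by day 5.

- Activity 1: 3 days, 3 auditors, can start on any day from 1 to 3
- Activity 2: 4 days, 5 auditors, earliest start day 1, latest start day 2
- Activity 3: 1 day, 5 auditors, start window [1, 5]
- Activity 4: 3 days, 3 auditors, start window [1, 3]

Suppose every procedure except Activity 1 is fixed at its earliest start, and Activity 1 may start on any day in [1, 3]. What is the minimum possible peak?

Activity 1@1: d1:16  d2:11  d3:11  d4:5  d5:0 → peak 16
Activity 1@2: d1:13  d2:11  d3:11  d4:8  d5:0 → peak 13
Activity 1@3: d1:13  d2:8  d3:11  d4:8  d5:3 → peak 13
Best is Activity 1@2, peak 13.

13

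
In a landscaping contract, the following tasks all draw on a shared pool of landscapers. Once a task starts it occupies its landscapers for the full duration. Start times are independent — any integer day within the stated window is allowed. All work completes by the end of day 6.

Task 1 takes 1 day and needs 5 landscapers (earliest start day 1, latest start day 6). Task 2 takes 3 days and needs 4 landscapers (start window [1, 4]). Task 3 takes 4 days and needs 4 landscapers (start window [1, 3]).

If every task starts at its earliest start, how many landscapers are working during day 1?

13

At early start, day 1 has: Task 1, Task 2, Task 3.
Demand: 5 + 4 + 4 = 13.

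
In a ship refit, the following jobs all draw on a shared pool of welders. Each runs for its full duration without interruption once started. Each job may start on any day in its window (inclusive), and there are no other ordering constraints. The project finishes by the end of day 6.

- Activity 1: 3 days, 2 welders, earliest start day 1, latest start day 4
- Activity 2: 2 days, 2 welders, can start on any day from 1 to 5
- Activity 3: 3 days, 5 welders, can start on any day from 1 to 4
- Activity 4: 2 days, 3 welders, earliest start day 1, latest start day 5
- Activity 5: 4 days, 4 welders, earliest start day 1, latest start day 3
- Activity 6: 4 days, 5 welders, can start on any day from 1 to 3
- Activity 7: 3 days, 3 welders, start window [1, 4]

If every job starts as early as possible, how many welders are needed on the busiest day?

Early-start schedule: Activity 1@1, Activity 2@1, Activity 3@1, Activity 4@1, Activity 5@1, Activity 6@1, Activity 7@1.
Load per day: day 1: 24, day 2: 24, day 3: 19, day 4: 9, day 5: 0, day 6: 0.
Peak is 24.

24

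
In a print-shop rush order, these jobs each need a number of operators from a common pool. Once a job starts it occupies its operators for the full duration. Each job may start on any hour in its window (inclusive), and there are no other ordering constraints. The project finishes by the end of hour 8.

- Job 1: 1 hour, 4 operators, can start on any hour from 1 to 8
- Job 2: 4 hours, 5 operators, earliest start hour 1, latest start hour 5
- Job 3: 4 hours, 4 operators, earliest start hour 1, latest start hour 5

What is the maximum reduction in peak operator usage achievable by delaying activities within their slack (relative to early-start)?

Early-start peak: h1:13  h2:9  h3:9  h4:9  h5:0  h6:0  h7:0  h8:0 ⇒ 13.
Leveled (Job 1@1, Job 2@5, Job 3@1): h1:8  h2:4  h3:4  h4:4  h5:5  h6:5  h7:5  h8:5 ⇒ 8.
Reduction 13 − 8 = 5.

5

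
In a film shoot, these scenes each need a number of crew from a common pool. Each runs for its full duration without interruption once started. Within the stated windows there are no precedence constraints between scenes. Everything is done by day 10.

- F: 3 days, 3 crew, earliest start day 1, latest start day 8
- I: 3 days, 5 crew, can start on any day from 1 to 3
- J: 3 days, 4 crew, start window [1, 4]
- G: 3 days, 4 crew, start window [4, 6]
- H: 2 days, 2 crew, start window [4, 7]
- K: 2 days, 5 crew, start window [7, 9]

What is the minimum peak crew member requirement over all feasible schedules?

Early-start (F@1, I@1, J@1, G@4, H@4, K@7) gives peak 12: d1:12  d2:12  d3:12  d4:6  d5:6  d6:4  d7:5  d8:5  d9:0  d10:0.
Shift J→4, H→7.
Schedule F@1, I@1, J@4, G@4, H@7, K@7: d1:8  d2:8  d3:8  d4:8  d5:8  d6:8  d7:7  d8:7  d9:0  d10:0 — peak 8.

8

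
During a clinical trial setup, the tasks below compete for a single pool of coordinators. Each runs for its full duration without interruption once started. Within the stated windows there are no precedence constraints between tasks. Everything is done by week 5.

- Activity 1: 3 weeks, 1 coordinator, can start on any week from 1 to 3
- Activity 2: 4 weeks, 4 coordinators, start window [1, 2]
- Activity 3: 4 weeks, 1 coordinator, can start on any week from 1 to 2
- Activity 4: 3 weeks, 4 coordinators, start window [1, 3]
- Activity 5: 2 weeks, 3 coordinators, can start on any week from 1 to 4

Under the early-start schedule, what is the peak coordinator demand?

13

Early-start schedule: Activity 1@1, Activity 2@1, Activity 3@1, Activity 4@1, Activity 5@1.
Load per week: week 1: 13, week 2: 13, week 3: 10, week 4: 5, week 5: 0.
Peak is 13.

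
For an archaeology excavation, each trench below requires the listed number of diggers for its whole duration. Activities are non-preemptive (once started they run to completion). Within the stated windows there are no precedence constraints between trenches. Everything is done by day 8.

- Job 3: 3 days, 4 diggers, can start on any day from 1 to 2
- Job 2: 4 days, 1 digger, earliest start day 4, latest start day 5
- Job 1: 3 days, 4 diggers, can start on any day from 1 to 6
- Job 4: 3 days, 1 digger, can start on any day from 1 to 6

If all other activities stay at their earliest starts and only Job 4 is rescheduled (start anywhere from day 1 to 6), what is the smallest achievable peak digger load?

Job 4@1: d1:9  d2:9  d3:9  d4:1  d5:1  d6:1  d7:1  d8:0 → peak 9
Job 4@2: d1:8  d2:9  d3:9  d4:2  d5:1  d6:1  d7:1  d8:0 → peak 9
Job 4@3: d1:8  d2:8  d3:9  d4:2  d5:2  d6:1  d7:1  d8:0 → peak 9
Job 4@4: d1:8  d2:8  d3:8  d4:2  d5:2  d6:2  d7:1  d8:0 → peak 8
Job 4@5: d1:8  d2:8  d3:8  d4:1  d5:2  d6:2  d7:2  d8:0 → peak 8
Job 4@6: d1:8  d2:8  d3:8  d4:1  d5:1  d6:2  d7:2  d8:1 → peak 8
Best is Job 4@4, peak 8.

8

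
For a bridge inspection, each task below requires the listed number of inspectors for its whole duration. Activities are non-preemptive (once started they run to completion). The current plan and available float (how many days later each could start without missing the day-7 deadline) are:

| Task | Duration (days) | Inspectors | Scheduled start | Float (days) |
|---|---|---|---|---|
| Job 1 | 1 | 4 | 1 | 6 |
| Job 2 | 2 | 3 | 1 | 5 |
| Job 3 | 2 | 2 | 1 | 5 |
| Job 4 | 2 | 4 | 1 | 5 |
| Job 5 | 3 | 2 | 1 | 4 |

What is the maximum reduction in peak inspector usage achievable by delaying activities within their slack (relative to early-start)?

10

Early-start peak: d1:15  d2:11  d3:2  d4:0  d5:0  d6:0  d7:0 ⇒ 15.
Leveled (Job 1@1, Job 2@2, Job 3@4, Job 4@6, Job 5@2): d1:4  d2:5  d3:5  d4:4  d5:2  d6:4  d7:4 ⇒ 5.
Reduction 15 − 5 = 10.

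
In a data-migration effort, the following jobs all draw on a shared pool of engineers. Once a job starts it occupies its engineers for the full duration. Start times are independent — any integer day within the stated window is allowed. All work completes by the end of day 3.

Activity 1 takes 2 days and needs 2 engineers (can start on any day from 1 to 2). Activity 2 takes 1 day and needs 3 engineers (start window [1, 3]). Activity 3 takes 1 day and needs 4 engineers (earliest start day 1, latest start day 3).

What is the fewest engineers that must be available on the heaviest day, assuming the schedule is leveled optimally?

5

Early-start (Activity 1@1, Activity 2@1, Activity 3@1) gives peak 9: d1:9  d2:2  d3:0.
Shift Activity 3→3.
Schedule Activity 1@1, Activity 2@1, Activity 3@3: d1:5  d2:2  d3:4 — peak 5.
No arrangement of the 18 feasible schedules does better.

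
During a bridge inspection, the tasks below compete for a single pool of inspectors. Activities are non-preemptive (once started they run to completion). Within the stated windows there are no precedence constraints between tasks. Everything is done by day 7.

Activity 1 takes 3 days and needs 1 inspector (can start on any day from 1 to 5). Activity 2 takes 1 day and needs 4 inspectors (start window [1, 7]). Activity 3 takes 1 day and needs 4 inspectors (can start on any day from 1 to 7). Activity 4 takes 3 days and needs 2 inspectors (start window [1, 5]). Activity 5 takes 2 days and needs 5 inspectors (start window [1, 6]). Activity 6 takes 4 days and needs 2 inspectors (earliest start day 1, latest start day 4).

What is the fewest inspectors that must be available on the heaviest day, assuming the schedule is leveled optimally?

6

Early-start (Activity 1@1, Activity 2@1, Activity 3@1, Activity 4@1, Activity 5@1, Activity 6@1) gives peak 18: d1:18  d2:10  d3:5  d4:2  d5:0  d6:0  d7:0.
Shift Activity 3→4, Activity 4→5, Activity 5→2, Activity 6→4.
Schedule Activity 1@1, Activity 2@1, Activity 3@4, Activity 4@5, Activity 5@2, Activity 6@4: d1:5  d2:6  d3:6  d4:6  d5:4  d6:4  d7:4 — peak 6.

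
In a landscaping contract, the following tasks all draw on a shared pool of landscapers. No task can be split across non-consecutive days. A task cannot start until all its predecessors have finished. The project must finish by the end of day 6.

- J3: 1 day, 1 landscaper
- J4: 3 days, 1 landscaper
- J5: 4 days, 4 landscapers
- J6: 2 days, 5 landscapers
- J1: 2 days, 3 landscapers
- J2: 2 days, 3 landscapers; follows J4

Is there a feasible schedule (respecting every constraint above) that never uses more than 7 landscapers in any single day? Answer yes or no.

no

The minimum achievable peak is 8; 7 < 8, so no feasible schedule stays within the cap.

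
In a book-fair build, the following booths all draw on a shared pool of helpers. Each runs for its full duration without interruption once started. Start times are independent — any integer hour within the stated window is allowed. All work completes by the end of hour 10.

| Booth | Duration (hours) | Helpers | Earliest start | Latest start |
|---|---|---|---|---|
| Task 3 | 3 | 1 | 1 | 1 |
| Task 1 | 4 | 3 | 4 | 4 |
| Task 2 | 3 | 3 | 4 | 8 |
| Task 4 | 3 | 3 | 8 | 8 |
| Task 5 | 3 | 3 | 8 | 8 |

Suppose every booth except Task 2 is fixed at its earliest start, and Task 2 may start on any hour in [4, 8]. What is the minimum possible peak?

6

Task 2@4: h1:1  h2:1  h3:1  h4:6  h5:6  h6:6  h7:3  h8:6  h9:6  h10:6 → peak 6
Task 2@5: h1:1  h2:1  h3:1  h4:3  h5:6  h6:6  h7:6  h8:6  h9:6  h10:6 → peak 6
Task 2@6: h1:1  h2:1  h3:1  h4:3  h5:3  h6:6  h7:6  h8:9  h9:6  h10:6 → peak 9
Task 2@7: h1:1  h2:1  h3:1  h4:3  h5:3  h6:3  h7:6  h8:9  h9:9  h10:6 → peak 9
Task 2@8: h1:1  h2:1  h3:1  h4:3  h5:3  h6:3  h7:3  h8:9  h9:9  h10:9 → peak 9
Best is Task 2@4, peak 6.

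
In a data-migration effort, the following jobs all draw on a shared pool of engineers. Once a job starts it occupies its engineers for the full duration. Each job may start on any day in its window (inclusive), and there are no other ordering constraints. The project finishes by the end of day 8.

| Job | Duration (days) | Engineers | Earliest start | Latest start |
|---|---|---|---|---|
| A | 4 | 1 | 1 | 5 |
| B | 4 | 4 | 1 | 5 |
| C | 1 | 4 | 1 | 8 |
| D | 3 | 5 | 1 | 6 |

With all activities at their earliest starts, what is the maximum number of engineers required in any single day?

14

Early-start schedule: A@1, B@1, C@1, D@1.
Load per day: day 1: 14, day 2: 10, day 3: 10, day 4: 5, day 5: 0, day 6: 0, day 7: 0, day 8: 0.
Peak is 14.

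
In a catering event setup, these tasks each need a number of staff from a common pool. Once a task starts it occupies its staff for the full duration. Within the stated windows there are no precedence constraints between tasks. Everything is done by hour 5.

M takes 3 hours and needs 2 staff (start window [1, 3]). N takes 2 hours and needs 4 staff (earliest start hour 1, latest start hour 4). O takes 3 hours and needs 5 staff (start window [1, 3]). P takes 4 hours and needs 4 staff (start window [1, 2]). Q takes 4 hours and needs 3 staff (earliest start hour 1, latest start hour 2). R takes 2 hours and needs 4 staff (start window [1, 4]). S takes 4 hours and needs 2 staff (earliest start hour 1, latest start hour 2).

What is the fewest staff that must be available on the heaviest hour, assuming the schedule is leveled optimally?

17

Early-start (M@1, N@1, O@1, P@1, Q@1, R@1, S@1) gives peak 24: h1:24  h2:24  h3:16  h4:9  h5:0.
Shift N→4, R→4.
Schedule M@1, N@4, O@1, P@1, Q@1, R@4, S@1: h1:16  h2:16  h3:16  h4:17  h5:8 — peak 17.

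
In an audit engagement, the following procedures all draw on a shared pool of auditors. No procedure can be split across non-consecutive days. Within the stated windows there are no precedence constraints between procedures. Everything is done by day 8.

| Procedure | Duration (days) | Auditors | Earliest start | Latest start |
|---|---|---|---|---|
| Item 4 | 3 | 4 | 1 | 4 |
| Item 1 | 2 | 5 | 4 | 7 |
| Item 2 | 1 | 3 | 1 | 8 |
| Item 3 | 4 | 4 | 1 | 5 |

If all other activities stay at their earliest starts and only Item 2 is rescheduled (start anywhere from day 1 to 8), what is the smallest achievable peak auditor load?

9

Item 2@1: d1:11  d2:8  d3:8  d4:9  d5:5  d6:0  d7:0  d8:0 → peak 11
Item 2@2: d1:8  d2:11  d3:8  d4:9  d5:5  d6:0  d7:0  d8:0 → peak 11
Item 2@3: d1:8  d2:8  d3:11  d4:9  d5:5  d6:0  d7:0  d8:0 → peak 11
Item 2@4: d1:8  d2:8  d3:8  d4:12  d5:5  d6:0  d7:0  d8:0 → peak 12
Item 2@5: d1:8  d2:8  d3:8  d4:9  d5:8  d6:0  d7:0  d8:0 → peak 9
Item 2@6: d1:8  d2:8  d3:8  d4:9  d5:5  d6:3  d7:0  d8:0 → peak 9
Item 2@7: d1:8  d2:8  d3:8  d4:9  d5:5  d6:0  d7:3  d8:0 → peak 9
Item 2@8: d1:8  d2:8  d3:8  d4:9  d5:5  d6:0  d7:0  d8:3 → peak 9
Best is Item 2@5, peak 9.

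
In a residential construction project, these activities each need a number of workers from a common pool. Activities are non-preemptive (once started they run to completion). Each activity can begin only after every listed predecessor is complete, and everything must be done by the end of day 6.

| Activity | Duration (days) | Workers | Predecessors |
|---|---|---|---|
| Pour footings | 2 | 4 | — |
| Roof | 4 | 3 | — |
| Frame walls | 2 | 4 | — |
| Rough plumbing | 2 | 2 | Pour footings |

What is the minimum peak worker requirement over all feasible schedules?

7

Early-start (Pour footings@1, Roof@1, Frame walls@1, Rough plumbing@3) gives peak 11: d1:11  d2:11  d3:5  d4:5  d5:0  d6:0.
Shift Frame walls→3, Rough plumbing→5.
Schedule Pour footings@1, Roof@1, Frame walls@3, Rough plumbing@5: d1:7  d2:7  d3:7  d4:7  d5:2  d6:2 — peak 7.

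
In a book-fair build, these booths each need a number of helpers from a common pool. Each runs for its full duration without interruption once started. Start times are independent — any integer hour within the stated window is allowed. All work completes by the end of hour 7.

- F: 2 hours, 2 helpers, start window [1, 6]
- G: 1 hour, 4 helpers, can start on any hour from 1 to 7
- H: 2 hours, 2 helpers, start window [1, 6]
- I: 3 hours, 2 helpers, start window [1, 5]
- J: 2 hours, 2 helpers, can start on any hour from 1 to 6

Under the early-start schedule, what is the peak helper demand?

Early-start schedule: F@1, G@1, H@1, I@1, J@1.
Load per hour: hour 1: 12, hour 2: 8, hour 3: 2, hour 4: 0, hour 5: 0, hour 6: 0, hour 7: 0.
Peak is 12.

12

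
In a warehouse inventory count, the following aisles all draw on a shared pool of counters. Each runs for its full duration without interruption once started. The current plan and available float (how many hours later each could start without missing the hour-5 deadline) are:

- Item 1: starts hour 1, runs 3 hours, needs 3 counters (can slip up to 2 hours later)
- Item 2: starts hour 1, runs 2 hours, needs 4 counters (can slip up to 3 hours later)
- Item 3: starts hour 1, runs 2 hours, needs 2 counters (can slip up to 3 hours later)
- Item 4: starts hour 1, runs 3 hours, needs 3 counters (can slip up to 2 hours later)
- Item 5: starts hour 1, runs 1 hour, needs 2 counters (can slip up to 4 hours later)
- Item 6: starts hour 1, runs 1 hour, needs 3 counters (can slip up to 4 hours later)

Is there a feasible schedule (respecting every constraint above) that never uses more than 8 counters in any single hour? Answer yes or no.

Schedule Item 1@1, Item 2@1, Item 3@3, Item 4@3, Item 5@4, Item 6@5: h1:7  h2:7  h3:8  h4:7  h5:6 — peak 8 ≤ 8.

yes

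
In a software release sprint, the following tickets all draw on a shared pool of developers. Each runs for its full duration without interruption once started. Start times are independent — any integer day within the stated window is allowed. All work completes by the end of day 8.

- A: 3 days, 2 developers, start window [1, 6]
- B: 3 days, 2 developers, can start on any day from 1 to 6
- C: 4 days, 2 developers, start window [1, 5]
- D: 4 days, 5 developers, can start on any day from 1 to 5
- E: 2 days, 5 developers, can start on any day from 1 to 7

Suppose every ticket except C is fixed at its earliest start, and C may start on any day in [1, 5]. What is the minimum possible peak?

14

C@1: d1:16  d2:16  d3:11  d4:7  d5:0  d6:0  d7:0  d8:0 → peak 16
C@2: d1:14  d2:16  d3:11  d4:7  d5:2  d6:0  d7:0  d8:0 → peak 16
C@3: d1:14  d2:14  d3:11  d4:7  d5:2  d6:2  d7:0  d8:0 → peak 14
C@4: d1:14  d2:14  d3:9  d4:7  d5:2  d6:2  d7:2  d8:0 → peak 14
C@5: d1:14  d2:14  d3:9  d4:5  d5:2  d6:2  d7:2  d8:2 → peak 14
Best is C@3, peak 14.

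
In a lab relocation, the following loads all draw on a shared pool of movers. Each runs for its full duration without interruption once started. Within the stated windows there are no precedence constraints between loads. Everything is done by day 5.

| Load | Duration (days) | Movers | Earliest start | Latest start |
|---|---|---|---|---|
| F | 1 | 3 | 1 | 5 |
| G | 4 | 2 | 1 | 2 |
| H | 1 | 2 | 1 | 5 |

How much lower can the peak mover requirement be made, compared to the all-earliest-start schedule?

Early-start peak: d1:7  d2:2  d3:2  d4:2  d5:0 ⇒ 7.
Leveled (F@1, G@2, H@2): d1:3  d2:4  d3:2  d4:2  d5:2 ⇒ 4.
Reduction 7 − 4 = 3.

3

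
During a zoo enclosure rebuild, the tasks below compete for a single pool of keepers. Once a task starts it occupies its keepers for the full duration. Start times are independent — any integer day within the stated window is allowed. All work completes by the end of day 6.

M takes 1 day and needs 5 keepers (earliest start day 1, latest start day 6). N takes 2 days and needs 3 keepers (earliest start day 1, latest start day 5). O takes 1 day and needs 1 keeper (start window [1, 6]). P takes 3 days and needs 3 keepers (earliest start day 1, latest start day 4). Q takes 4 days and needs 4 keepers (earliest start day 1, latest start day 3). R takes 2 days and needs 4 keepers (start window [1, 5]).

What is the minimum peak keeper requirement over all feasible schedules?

8

Early-start (M@1, N@1, O@1, P@1, Q@1, R@1) gives peak 20: d1:20  d2:14  d3:7  d4:4  d5:0  d6:0.
Shift O→2, P→2, Q→3, R→5.
Schedule M@1, N@1, O@2, P@2, Q@3, R@5: d1:8  d2:7  d3:7  d4:7  d5:8  d6:8 — peak 8.
Total keeper-days = 45 over 6 days ⇒ peak ≥ ⌈45/6⌉ = 8, so 8 is optimal.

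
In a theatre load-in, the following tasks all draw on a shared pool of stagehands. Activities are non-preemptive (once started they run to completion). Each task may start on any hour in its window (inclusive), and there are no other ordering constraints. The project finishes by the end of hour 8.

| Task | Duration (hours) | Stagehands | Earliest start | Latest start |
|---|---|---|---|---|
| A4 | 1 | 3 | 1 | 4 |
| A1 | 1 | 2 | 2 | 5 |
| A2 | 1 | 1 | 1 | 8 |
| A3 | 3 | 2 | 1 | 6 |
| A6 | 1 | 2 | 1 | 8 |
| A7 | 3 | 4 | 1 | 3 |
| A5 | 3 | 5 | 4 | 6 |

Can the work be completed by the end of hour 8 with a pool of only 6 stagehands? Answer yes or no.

yes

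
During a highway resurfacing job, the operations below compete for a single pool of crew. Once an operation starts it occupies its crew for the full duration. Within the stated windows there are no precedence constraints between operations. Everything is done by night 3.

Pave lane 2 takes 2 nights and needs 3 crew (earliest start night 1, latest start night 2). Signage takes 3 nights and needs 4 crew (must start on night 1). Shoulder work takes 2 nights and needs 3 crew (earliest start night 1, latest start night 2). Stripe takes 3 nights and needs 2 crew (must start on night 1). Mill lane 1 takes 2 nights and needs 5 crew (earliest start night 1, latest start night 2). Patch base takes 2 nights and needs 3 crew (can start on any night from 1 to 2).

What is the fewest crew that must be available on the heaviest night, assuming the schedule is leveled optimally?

Schedule Pave lane 2@1, Signage@1, Shoulder work@1, Stripe@1, Mill lane 1@1, Patch base@1: n1:20  n2:20  n3:6 — peak 20.
No arrangement of the 16 feasible schedules does better.

20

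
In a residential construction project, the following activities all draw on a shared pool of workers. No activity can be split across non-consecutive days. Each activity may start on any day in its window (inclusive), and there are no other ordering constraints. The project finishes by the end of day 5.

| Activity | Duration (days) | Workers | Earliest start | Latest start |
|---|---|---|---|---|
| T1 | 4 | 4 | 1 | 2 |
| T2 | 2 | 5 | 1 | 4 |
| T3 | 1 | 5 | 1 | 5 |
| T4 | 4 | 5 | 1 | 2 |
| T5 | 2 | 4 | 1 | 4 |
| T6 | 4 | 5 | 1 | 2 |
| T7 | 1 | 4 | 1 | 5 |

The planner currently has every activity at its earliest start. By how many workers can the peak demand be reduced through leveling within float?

13

Early-start peak: d1:32  d2:23  d3:14  d4:14  d5:0 ⇒ 32.
Leveled (T1@1, T2@1, T3@1, T4@1, T5@3, T6@2, T7@5): d1:19  d2:19  d3:18  d4:18  d5:9 ⇒ 19.
Reduction 32 − 19 = 13.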